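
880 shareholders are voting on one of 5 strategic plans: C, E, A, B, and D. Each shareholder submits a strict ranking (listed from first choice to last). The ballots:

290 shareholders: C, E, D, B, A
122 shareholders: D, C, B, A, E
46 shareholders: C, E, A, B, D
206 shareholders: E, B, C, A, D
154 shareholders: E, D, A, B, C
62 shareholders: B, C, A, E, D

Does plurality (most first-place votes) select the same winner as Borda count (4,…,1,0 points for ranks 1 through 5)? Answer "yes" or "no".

Plurality — first-place votes: C 336, E 360, A 0, B 62, D 122. Winner: E.
Borda — scores: C 2308, E 2510, A 852, B 1600, D 1530. Winner: E.
The two methods agree.

yes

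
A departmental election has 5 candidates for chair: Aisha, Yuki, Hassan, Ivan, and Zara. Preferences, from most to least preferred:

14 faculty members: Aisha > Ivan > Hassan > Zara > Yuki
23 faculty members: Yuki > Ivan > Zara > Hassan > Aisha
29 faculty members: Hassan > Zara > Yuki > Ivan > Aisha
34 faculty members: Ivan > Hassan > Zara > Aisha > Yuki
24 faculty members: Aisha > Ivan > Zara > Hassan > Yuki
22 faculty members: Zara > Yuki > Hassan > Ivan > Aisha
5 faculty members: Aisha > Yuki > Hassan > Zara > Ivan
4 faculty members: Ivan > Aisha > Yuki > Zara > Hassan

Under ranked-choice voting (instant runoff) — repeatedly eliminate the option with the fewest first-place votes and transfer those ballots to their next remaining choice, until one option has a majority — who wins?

Round 1: Aisha 43, Yuki 23, Hassan 29, Ivan 38, Zara 22. Eliminate Zara.
Round 2: Aisha 43, Yuki 45, Hassan 29, Ivan 38. Eliminate Hassan.
Round 3: Aisha 43, Yuki 74, Ivan 38. Eliminate Ivan.
Round 4: Aisha 81, Yuki 74. Aisha has a majority.

Aisha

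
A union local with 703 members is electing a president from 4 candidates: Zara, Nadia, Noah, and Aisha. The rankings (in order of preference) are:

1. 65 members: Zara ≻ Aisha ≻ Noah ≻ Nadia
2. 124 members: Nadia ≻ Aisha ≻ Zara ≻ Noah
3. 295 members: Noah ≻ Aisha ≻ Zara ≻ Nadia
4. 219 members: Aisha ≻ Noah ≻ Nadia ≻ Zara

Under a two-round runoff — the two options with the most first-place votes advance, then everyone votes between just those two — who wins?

Round 1 first-place votes: Zara 65, Nadia 124, Noah 295, Aisha 219.
Noah and Aisha advance.
Runoff: Noah is preferred to Aisha by 295 voters; Aisha by 408.
Aisha wins the runoff.

Aisha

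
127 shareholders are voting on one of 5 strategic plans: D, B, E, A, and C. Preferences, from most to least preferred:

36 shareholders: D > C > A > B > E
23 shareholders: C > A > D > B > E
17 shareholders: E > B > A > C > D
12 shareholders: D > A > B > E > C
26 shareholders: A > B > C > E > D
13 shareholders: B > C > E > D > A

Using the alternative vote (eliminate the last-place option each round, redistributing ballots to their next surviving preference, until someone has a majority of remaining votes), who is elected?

Round 1: D 48, B 13, E 17, A 26, C 23. Eliminate B.
Round 2: D 48, E 17, A 26, C 36. Eliminate E.
Round 3: D 48, A 43, C 36. Eliminate C.
Round 4: D 61, A 66. A has a majority.

A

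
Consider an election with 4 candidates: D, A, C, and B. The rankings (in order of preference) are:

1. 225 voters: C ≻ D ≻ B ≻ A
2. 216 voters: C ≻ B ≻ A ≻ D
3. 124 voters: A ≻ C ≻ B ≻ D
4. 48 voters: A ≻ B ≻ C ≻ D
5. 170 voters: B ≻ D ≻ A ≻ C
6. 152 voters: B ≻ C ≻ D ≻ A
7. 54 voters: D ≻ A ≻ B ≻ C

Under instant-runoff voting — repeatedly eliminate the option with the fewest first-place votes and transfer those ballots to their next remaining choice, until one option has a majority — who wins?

Round 1: D 54, A 172, C 441, B 322. Eliminate D.
Round 2: A 226, C 441, B 322. Eliminate A.
Round 3: C 565, B 424. C has a majority.

C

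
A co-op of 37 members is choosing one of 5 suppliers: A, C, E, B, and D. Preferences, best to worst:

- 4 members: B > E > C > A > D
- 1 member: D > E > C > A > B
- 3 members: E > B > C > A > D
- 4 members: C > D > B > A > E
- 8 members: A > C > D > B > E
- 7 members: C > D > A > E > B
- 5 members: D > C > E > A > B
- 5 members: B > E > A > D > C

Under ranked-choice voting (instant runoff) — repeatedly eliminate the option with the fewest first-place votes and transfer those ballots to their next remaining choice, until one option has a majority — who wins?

C

Round 1: A 8, C 11, E 3, B 9, D 6. Eliminate E.
Round 2: A 8, C 11, B 12, D 6. Eliminate D.
Round 3: A 8, C 17, B 12. Eliminate A.
Round 4: C 25, B 12. C has a majority.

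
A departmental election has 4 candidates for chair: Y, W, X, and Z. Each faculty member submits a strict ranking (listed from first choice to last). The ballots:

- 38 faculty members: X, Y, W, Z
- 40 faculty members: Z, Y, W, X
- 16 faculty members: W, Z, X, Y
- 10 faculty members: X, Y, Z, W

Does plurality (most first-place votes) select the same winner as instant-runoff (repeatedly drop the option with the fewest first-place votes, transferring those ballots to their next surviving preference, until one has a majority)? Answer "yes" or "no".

no

Plurality — first-place votes: Y 0, W 16, X 48, Z 40. Winner: X.
Instant-runoff — R1 Y 0, W 16, X 48, Z 40 (Y out); R2 W 16, X 48, Z 40 (W out); R3 X 48, Z 56 (Z winner). Winner: Z.
The two methods disagree.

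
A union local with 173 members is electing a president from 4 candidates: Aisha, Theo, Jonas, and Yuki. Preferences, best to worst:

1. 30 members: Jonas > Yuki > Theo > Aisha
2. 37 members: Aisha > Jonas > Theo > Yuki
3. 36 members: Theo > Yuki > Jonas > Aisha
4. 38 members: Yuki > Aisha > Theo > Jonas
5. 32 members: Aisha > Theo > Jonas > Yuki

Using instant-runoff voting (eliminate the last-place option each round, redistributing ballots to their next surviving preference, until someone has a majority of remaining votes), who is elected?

Yuki

Round 1: Aisha 69, Theo 36, Jonas 30, Yuki 38. Eliminate Jonas.
Round 2: Aisha 69, Theo 36, Yuki 68. Eliminate Theo.
Round 3: Aisha 69, Yuki 104. Yuki has a majority.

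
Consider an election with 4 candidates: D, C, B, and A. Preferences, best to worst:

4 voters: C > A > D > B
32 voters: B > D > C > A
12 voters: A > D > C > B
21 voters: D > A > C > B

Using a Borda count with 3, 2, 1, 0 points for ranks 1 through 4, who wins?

D: 4·1 + 32·2 + 12·2 + 21·3 = 155
C: 4·3 + 32·1 + 12·1 + 21·1 = 77
B: 4·0 + 32·3 + 12·0 + 21·0 = 96
A: 4·2 + 32·0 + 12·3 + 21·2 = 86
D has the highest Borda score (155).

D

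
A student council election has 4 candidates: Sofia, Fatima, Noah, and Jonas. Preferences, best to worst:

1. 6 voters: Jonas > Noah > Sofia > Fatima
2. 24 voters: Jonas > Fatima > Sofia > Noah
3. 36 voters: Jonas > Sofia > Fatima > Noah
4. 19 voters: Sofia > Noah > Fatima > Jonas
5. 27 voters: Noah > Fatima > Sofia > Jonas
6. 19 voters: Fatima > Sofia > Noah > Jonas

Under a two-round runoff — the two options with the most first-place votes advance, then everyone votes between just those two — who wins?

Round 1 first-place votes: Sofia 19, Fatima 19, Noah 27, Jonas 66.
Jonas and Noah advance.
Runoff: Jonas is preferred to Noah by 66 voters; Noah by 65.
Jonas wins the runoff.

Jonas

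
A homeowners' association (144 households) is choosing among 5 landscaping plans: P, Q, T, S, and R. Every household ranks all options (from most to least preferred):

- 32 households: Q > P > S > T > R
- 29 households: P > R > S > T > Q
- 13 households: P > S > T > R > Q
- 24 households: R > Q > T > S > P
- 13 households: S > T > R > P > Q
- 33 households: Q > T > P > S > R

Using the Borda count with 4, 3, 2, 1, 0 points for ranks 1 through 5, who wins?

P

P: 32·3 + 29·4 + 13·4 + 24·0 + 13·1 + 33·2 = 343
Q: 32·4 + 29·0 + 13·0 + 24·3 + 13·0 + 33·4 = 332
T: 32·1 + 29·1 + 13·2 + 24·2 + 13·3 + 33·3 = 273
S: 32·2 + 29·2 + 13·3 + 24·1 + 13·4 + 33·1 = 270
R: 32·0 + 29·3 + 13·1 + 24·4 + 13·2 + 33·0 = 222
P has the highest Borda score (343).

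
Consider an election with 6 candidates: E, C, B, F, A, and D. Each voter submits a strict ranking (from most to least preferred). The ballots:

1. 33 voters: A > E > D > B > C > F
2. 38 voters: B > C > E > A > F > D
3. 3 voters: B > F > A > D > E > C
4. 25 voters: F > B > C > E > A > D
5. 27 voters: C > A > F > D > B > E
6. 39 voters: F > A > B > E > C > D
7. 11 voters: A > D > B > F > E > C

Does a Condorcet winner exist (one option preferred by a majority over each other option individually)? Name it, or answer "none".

none

Checking pairwise contests:
C beats E 90–86.
B beats C 149–27.
F beats B 91–85.
C beats F 98–78.
C beats A 90–86.
E beats D 135–41.
Every option loses at least one head-to-head, so there is no Condorcet winner.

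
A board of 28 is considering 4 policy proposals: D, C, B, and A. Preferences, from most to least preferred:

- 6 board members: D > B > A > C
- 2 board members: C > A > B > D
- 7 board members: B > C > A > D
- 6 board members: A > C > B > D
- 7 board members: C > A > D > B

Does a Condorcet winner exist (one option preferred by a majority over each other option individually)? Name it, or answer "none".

C

C vs D: 22–6 for C.
C vs B: 15–13 for C.
C vs A: 16–12 for C.
C beats every other option head-to-head.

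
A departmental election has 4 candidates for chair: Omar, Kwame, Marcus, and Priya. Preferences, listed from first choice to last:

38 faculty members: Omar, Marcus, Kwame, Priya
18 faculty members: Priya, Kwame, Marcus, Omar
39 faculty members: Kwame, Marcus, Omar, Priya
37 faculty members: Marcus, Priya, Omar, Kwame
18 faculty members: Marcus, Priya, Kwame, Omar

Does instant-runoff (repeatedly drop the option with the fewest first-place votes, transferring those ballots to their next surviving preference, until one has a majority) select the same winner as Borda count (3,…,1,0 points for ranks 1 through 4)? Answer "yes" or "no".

yes

Instant-runoff — R1 Omar 38, Kwame 39, Marcus 55, Priya 18 (Priya out); R2 Omar 38, Kwame 57, Marcus 55 (Omar out); R3 Kwame 57, Marcus 93 (Marcus winner). Winner: Marcus.
Borda — scores: Omar 190, Kwame 209, Marcus 337, Priya 164. Winner: Marcus.
The two methods agree.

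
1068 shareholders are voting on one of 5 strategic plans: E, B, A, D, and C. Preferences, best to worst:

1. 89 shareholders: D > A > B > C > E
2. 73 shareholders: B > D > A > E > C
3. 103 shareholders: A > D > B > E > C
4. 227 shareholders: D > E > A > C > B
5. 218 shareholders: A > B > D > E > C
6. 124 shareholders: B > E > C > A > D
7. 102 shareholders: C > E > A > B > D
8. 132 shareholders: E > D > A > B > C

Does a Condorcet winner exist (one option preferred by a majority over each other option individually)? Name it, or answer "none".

none

Checking pairwise contests:
B beats E 607–461.
A beats B 871–197.
E beats A 585–483.
A beats D 547–521.
E beats C 877–191.
Every option loses at least one head-to-head, so there is no Condorcet winner.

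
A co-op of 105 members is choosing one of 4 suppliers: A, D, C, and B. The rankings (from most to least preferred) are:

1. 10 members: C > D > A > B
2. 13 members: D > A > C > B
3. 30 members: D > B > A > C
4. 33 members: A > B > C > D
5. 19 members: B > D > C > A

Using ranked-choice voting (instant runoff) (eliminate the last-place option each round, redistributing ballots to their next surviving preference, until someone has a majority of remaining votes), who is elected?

Round 1: A 33, D 43, C 10, B 19. Eliminate C.
Round 2: A 33, D 53, B 19. D has a majority.

D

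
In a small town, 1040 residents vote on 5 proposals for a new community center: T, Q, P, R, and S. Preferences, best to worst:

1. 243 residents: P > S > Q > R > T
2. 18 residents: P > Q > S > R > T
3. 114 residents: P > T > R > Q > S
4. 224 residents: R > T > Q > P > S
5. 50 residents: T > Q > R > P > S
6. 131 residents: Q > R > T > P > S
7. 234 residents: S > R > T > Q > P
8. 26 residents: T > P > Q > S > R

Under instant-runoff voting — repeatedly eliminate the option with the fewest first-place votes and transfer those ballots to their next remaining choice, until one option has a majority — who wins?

R

Round 1: T 76, Q 131, P 375, R 224, S 234. Eliminate T.
Round 2: Q 181, P 401, R 224, S 234. Eliminate Q.
Round 3: P 401, R 405, S 234. Eliminate S.
Round 4: P 401, R 639. R has a majority.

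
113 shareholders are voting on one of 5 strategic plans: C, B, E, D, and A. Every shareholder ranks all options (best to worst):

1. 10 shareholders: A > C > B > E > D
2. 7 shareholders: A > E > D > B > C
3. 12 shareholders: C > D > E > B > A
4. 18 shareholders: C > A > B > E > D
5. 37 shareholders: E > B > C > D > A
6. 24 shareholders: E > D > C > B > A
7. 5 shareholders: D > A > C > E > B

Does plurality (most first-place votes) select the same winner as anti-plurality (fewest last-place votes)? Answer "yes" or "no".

yes

Plurality — first-place votes: C 30, B 0, E 61, D 5, A 17. Winner: E.
Anti-plurality — last-place votes: C 7, B 5, E 0, D 28, A 73. Winner: E.
The two methods agree.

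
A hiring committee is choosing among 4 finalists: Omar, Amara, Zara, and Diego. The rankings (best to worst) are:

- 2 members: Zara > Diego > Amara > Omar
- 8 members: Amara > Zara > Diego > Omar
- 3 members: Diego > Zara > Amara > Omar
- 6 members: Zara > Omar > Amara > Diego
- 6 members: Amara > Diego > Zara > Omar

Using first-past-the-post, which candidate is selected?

First-place votes: Omar 0, Amara 14, Zara 8, Diego 3.
Amara has the most first-place votes.

Amara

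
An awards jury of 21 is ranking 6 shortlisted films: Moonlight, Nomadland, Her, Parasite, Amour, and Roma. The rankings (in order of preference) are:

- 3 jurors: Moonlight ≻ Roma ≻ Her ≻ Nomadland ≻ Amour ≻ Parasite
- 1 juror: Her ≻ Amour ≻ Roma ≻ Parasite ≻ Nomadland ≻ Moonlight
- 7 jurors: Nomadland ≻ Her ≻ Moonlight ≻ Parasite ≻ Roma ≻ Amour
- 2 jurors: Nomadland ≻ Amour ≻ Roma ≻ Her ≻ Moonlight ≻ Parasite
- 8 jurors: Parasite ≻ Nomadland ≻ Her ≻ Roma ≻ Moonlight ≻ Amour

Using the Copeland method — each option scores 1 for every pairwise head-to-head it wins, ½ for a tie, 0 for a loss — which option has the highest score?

Nomadland

Moonlight: beats Parasite and Amour; loses to Nomadland, Her, and Roma → score 2.
Nomadland: beats Moonlight, Her, Parasite, Amour, and Roma → score 5.
Her: beats Moonlight, Parasite, Amour, and Roma; loses to Nomadland → score 4.
Parasite: beats Amour and Roma; loses to Moonlight, Nomadland, and Her → score 2.
Amour: loses to Moonlight, Nomadland, Her, Parasite, and Roma → score 0.
Roma: beats Moonlight and Amour; loses to Nomadland, Her, and Parasite → score 2.
Nomadland has the best pairwise record.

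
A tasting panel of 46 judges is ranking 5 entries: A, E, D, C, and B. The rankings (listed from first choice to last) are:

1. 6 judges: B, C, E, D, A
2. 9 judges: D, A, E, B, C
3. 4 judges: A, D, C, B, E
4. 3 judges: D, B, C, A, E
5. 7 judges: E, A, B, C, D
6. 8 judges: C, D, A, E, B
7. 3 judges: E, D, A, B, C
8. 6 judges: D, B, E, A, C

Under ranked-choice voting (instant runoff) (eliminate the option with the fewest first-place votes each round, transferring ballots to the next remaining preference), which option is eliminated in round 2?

B

Round 1: A 4, E 10, D 18, C 8, B 6. Eliminate A.
Round 2: E 10, D 22, C 8, B 6. Eliminate B.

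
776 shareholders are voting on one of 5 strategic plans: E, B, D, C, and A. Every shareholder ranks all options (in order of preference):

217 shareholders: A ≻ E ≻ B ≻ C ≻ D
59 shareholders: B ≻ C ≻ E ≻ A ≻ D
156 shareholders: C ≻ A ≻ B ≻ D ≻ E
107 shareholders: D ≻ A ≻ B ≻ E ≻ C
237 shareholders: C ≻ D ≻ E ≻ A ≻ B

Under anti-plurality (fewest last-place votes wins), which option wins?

Last-place votes: E 156, B 237, D 276, C 107, A 0.
A is ranked last by the fewest voters, so A wins.

A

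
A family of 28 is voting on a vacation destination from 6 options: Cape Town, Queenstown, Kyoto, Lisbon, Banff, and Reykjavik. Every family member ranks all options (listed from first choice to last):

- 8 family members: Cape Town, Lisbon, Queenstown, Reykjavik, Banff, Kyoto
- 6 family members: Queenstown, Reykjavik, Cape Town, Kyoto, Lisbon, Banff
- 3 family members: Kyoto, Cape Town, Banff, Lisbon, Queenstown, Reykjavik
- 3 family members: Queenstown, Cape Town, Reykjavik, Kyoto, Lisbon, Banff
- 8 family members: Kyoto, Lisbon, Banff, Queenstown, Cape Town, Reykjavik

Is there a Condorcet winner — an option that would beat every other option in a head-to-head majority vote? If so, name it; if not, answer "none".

Checking pairwise contests:
Queenstown beats Cape Town 17–11.
Lisbon beats Queenstown 19–9.
Cape Town beats Kyoto 17–11.
Cape Town beats Lisbon 20–8.
Cape Town beats Banff 20–8.
Cape Town beats Reykjavik 22–6.
Every option loses at least one head-to-head, so there is no Condorcet winner.

none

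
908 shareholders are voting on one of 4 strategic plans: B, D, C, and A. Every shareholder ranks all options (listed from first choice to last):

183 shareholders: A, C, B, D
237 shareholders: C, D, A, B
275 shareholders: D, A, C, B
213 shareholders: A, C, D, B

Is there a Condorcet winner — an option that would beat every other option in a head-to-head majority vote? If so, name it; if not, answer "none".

none

Checking pairwise contests:
D beats B 725–183.
C beats D 633–275.
A beats C 671–237.
D beats A 512–396.
Every option loses at least one head-to-head, so there is no Condorcet winner.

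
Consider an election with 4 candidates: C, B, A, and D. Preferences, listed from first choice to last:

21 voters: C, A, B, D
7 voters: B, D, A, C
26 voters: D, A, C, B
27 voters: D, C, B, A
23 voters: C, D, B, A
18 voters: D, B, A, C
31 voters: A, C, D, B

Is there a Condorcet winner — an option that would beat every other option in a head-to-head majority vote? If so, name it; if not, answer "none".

D

D vs C: 78–75 for D.
D vs B: 125–28 for D.
D vs A: 101–52 for D.
D beats every other option head-to-head.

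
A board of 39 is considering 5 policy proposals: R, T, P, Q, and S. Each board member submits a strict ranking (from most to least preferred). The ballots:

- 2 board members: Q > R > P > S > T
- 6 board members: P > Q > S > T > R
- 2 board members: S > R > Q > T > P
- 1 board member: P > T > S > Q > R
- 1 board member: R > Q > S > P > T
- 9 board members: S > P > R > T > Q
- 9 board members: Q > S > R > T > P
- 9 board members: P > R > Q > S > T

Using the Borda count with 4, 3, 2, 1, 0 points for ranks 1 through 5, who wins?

R: 2·3 + 6·0 + 2·3 + 1·0 + 1·4 + 9·2 + 9·2 + 9·3 = 79
T: 2·0 + 6·1 + 2·1 + 1·3 + 1·0 + 9·1 + 9·1 + 9·0 = 29
P: 2·2 + 6·4 + 2·0 + 1·4 + 1·1 + 9·3 + 9·0 + 9·4 = 96
Q: 2·4 + 6·3 + 2·2 + 1·1 + 1·3 + 9·0 + 9·4 + 9·2 = 88
S: 2·1 + 6·2 + 2·4 + 1·2 + 1·2 + 9·4 + 9·3 + 9·1 = 98
S has the highest Borda score (98).

S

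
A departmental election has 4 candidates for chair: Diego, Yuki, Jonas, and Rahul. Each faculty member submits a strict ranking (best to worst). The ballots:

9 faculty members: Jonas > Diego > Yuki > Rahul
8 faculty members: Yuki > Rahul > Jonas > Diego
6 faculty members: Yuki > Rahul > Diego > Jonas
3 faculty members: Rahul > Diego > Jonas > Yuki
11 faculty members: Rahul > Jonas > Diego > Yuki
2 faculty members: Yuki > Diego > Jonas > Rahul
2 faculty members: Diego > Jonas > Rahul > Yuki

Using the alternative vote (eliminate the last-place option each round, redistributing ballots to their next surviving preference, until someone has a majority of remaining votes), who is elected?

Yuki

Round 1: Diego 2, Yuki 16, Jonas 9, Rahul 14. Eliminate Diego.
Round 2: Yuki 16, Jonas 11, Rahul 14. Eliminate Jonas.
Round 3: Yuki 25, Rahul 16. Yuki has a majority.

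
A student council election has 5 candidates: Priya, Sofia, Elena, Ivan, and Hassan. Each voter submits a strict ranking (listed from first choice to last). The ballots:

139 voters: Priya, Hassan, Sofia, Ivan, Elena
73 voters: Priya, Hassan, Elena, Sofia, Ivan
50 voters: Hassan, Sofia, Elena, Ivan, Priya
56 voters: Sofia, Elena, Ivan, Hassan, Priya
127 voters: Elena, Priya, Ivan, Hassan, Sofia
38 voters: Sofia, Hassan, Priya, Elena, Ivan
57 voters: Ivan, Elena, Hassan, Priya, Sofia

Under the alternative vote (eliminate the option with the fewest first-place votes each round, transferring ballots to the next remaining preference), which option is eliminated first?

Round 1: Priya 212, Sofia 94, Elena 127, Ivan 57, Hassan 50. Eliminate Hassan.

Hassan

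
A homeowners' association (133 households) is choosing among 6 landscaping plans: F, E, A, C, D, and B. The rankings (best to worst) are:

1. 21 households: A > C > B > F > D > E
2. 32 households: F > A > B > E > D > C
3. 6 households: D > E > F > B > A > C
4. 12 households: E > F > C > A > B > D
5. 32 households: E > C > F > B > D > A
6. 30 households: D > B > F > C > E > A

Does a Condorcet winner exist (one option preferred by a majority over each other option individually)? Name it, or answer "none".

F

F vs E: 83–50 for F.
F vs A: 112–21 for F.
F vs C: 80–53 for F.
F vs D: 97–36 for F.
F vs B: 82–51 for F.
F beats every other option head-to-head.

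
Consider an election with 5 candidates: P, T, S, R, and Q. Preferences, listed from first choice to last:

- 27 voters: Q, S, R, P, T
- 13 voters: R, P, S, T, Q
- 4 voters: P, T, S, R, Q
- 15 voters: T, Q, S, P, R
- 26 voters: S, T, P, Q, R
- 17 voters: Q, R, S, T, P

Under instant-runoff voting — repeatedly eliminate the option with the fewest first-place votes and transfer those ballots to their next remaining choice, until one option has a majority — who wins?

Round 1: P 4, T 15, S 26, R 13, Q 44. Eliminate P.
Round 2: T 19, S 26, R 13, Q 44. Eliminate R.
Round 3: T 19, S 39, Q 44. Eliminate T.
Round 4: S 43, Q 59. Q has a majority.

Q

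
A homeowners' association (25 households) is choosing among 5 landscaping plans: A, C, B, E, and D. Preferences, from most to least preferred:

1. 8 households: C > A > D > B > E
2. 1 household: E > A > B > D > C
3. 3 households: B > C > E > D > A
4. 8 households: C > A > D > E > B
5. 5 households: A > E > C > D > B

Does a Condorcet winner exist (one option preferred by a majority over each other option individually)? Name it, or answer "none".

C vs A: 19–6 for C.
C vs B: 21–4 for C.
C vs E: 19–6 for C.
C vs D: 24–1 for C.
C beats every other option head-to-head.

C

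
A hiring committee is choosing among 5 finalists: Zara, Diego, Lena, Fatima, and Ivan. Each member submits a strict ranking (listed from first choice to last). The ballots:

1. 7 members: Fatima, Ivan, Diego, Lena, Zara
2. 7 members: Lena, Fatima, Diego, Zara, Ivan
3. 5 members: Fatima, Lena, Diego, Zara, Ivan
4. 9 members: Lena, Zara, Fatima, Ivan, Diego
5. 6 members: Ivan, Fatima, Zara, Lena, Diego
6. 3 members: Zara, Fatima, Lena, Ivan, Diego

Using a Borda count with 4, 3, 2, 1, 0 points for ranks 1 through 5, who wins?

Fatima

Zara: 7·0 + 7·1 + 5·1 + 9·3 + 6·2 + 3·4 = 63
Diego: 7·2 + 7·2 + 5·2 + 9·0 + 6·0 + 3·0 = 38
Lena: 7·1 + 7·4 + 5·3 + 9·4 + 6·1 + 3·2 = 98
Fatima: 7·4 + 7·3 + 5·4 + 9·2 + 6·3 + 3·3 = 114
Ivan: 7·3 + 7·0 + 5·0 + 9·1 + 6·4 + 3·1 = 57
Fatima has the highest Borda score (114).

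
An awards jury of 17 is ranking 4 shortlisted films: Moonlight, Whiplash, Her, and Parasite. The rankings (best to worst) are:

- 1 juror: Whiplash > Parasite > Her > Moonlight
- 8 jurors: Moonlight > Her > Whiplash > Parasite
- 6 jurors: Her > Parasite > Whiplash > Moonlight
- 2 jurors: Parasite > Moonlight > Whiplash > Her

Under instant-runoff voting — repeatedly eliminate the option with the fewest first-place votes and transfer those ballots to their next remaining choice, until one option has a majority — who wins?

Moonlight

Round 1: Moonlight 8, Whiplash 1, Her 6, Parasite 2. Eliminate Whiplash.
Round 2: Moonlight 8, Her 6, Parasite 3. Eliminate Parasite.
Round 3: Moonlight 10, Her 7. Moonlight has a majority.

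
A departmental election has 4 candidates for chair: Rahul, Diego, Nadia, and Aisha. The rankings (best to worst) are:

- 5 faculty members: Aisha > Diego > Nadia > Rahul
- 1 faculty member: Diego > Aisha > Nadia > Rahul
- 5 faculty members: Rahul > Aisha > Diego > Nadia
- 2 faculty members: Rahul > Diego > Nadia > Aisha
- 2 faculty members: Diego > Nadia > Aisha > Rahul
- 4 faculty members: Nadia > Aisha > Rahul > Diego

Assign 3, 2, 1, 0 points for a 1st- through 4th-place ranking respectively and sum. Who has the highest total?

Aisha

Rahul: 5·0 + 1·0 + 5·3 + 2·3 + 2·0 + 4·1 = 25
Diego: 5·2 + 1·3 + 5·1 + 2·2 + 2·3 + 4·0 = 28
Nadia: 5·1 + 1·1 + 5·0 + 2·1 + 2·2 + 4·3 = 24
Aisha: 5·3 + 1·2 + 5·2 + 2·0 + 2·1 + 4·2 = 37
Aisha has the highest Borda score (37).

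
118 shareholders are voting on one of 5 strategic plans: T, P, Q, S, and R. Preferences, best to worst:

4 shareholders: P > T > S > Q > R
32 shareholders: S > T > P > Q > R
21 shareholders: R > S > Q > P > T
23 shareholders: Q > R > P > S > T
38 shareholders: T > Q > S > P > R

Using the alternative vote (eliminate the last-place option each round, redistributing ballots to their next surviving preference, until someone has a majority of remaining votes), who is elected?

Round 1: T 38, P 4, Q 23, S 32, R 21. Eliminate P.
Round 2: T 42, Q 23, S 32, R 21. Eliminate R.
Round 3: T 42, Q 23, S 53. Eliminate Q.
Round 4: T 42, S 76. S has a majority.

S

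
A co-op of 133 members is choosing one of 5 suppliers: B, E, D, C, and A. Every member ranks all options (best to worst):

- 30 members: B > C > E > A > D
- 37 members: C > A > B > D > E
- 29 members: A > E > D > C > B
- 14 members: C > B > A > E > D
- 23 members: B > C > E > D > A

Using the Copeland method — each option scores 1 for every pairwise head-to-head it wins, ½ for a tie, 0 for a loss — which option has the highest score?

B: beats E, D, and A; loses to C → score 3.
E: beats D; loses to B, C, and A → score 1.
D: loses to B, E, C, and A → score 0.
C: beats B, E, D, and A → score 4.
A: beats E and D; loses to B and C → score 2.
C has the best pairwise record.

C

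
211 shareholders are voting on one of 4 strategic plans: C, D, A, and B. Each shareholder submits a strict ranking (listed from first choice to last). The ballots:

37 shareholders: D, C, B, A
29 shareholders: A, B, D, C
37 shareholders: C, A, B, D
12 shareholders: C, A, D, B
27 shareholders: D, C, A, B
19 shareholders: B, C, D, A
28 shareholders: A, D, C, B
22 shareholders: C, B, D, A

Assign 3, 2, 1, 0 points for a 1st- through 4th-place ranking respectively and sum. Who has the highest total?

C

C: 37·2 + 29·0 + 37·3 + 12·3 + 27·2 + 19·2 + 28·1 + 22·3 = 407
D: 37·3 + 29·1 + 37·0 + 12·1 + 27·3 + 19·1 + 28·2 + 22·1 = 330
A: 37·0 + 29·3 + 37·2 + 12·2 + 27·1 + 19·0 + 28·3 + 22·0 = 296
B: 37·1 + 29·2 + 37·1 + 12·0 + 27·0 + 19·3 + 28·0 + 22·2 = 233
C has the highest Borda score (407).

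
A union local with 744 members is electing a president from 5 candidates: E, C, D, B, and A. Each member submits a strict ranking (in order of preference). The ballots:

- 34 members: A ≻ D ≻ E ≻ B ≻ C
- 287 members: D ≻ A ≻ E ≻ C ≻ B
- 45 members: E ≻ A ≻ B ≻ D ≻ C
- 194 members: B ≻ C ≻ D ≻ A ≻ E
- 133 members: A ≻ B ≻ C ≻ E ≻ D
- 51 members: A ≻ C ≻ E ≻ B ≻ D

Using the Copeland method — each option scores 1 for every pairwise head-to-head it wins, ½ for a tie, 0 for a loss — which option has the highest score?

A

E: beats B; loses to C, D, and A → score 1.
C: beats E and D; loses to B and A → score 2.
D: beats E and A; loses to C and B → score 2.
B: beats C and D; loses to E and A → score 2.
A: beats E, C, and B; loses to D → score 3.
A has the best pairwise record.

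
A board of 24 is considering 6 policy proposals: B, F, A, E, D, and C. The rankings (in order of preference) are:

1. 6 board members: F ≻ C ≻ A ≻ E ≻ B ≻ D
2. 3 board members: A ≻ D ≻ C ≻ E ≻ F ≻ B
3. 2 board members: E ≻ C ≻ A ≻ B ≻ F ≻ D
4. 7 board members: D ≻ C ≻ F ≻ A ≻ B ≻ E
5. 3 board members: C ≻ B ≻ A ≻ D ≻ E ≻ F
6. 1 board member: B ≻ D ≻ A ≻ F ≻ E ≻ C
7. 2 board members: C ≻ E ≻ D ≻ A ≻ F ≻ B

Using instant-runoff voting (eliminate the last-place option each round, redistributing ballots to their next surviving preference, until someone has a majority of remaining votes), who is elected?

Round 1: B 1, F 6, A 3, E 2, D 7, C 5. Eliminate B.
Round 2: F 6, A 3, E 2, D 8, C 5. Eliminate E.
Round 3: F 6, A 3, D 8, C 7. Eliminate A.
Round 4: F 6, D 11, C 7. Eliminate F.
Round 5: D 11, C 13. C has a majority.

C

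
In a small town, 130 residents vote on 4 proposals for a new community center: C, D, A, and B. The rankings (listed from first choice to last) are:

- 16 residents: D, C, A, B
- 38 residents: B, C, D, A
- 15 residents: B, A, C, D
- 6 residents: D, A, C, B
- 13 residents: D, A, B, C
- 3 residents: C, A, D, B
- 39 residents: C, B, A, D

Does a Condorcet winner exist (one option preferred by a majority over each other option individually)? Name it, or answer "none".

B vs C: 66–64 for B.
B vs D: 92–38 for B.
B vs A: 92–38 for B.
B beats every other option head-to-head.

B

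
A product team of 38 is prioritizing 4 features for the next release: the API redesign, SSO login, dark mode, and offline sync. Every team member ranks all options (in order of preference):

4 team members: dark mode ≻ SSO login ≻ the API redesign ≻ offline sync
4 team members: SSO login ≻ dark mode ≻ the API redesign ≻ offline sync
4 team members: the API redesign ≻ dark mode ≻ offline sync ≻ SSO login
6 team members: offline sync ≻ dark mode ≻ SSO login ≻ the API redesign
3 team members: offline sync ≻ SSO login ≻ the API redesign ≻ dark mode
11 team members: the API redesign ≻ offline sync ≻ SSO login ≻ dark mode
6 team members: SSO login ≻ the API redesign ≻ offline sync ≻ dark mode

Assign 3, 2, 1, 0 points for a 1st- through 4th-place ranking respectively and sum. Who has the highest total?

the API redesign: 4·1 + 4·1 + 4·3 + 6·0 + 3·1 + 11·3 + 6·2 = 68
SSO login: 4·2 + 4·3 + 4·0 + 6·1 + 3·2 + 11·1 + 6·3 = 61
dark mode: 4·3 + 4·2 + 4·2 + 6·2 + 3·0 + 11·0 + 6·0 = 40
offline sync: 4·0 + 4·0 + 4·1 + 6·3 + 3·3 + 11·2 + 6·1 = 59
the API redesign has the highest Borda score (68).

the API redesign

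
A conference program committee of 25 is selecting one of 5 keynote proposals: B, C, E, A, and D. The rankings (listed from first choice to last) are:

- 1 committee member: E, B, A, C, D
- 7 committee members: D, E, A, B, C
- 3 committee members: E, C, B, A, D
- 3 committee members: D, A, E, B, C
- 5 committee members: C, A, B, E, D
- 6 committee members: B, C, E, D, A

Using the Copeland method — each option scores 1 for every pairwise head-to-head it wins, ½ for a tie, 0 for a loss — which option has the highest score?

B: beats C and D; loses to E and A → score 2.
C: beats A and D; loses to B and E → score 2.
E: beats B, C, A, and D → score 4.
A: beats B; loses to C, E, and D → score 1.
D: beats A; loses to B, C, and E → score 1.
E has the best pairwise record.

E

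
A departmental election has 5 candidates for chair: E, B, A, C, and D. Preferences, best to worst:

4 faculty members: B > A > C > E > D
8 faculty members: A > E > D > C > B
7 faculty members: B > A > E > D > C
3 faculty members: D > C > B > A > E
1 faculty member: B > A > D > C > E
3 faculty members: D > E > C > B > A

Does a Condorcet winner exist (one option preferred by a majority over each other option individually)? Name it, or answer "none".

none

Checking pairwise contests:
B beats E 15–11.
C beats B 14–12.
B beats A 18–8.
E beats C 18–8.
E beats D 19–7.
Every option loses at least one head-to-head, so there is no Condorcet winner.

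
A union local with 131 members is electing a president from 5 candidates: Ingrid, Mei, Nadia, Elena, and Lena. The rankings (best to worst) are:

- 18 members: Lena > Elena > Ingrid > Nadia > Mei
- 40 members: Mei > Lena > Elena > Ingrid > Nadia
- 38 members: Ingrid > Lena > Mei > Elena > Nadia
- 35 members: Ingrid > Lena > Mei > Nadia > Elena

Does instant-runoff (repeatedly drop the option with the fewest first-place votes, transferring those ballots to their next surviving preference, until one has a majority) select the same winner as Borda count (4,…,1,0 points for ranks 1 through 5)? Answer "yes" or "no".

no

Instant-runoff — R1 Ingrid 73, Mei 40, Nadia 0, Elena 0, Lena 18 (Ingrid winner). Winner: Ingrid.
Borda — scores: Ingrid 368, Mei 306, Nadia 53, Elena 172, Lena 411. Winner: Lena.
The two methods disagree.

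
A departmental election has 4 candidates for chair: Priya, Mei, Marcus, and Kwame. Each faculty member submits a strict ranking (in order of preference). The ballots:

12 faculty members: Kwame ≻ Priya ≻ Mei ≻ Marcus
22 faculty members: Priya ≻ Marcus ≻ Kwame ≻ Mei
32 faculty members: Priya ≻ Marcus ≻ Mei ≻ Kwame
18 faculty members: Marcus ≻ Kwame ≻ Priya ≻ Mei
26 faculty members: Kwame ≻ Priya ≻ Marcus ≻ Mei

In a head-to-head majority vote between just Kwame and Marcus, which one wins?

Marcus

Voters preferring Kwame to Marcus: 38; preferring Marcus to Kwame: 72.
Marcus wins the head-to-head.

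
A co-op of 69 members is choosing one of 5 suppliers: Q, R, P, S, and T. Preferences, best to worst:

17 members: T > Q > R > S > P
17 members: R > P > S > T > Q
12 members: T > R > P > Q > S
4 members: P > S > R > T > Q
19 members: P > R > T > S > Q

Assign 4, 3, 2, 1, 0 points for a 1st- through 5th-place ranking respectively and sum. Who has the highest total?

R

Q: 17·3 + 17·0 + 12·1 + 4·0 + 19·0 = 63
R: 17·2 + 17·4 + 12·3 + 4·2 + 19·3 = 203
P: 17·0 + 17·3 + 12·2 + 4·4 + 19·4 = 167
S: 17·1 + 17·2 + 12·0 + 4·3 + 19·1 = 82
T: 17·4 + 17·1 + 12·4 + 4·1 + 19·2 = 175
R has the highest Borda score (203).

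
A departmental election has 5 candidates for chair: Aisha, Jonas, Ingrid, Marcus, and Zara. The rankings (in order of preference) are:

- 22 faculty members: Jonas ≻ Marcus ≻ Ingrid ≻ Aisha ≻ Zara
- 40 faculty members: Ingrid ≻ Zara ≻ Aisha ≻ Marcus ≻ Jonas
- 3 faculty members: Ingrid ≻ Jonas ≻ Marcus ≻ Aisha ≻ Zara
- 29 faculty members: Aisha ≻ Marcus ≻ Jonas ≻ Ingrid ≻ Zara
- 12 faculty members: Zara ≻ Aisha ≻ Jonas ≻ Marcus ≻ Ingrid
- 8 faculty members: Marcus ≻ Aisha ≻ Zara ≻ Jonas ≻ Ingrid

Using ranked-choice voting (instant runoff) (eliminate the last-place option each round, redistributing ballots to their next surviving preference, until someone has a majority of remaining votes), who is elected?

Round 1: Aisha 29, Jonas 22, Ingrid 43, Marcus 8, Zara 12. Eliminate Marcus.
Round 2: Aisha 37, Jonas 22, Ingrid 43, Zara 12. Eliminate Zara.
Round 3: Aisha 49, Jonas 22, Ingrid 43. Eliminate Jonas.
Round 4: Aisha 49, Ingrid 65. Ingrid has a majority.

Ingrid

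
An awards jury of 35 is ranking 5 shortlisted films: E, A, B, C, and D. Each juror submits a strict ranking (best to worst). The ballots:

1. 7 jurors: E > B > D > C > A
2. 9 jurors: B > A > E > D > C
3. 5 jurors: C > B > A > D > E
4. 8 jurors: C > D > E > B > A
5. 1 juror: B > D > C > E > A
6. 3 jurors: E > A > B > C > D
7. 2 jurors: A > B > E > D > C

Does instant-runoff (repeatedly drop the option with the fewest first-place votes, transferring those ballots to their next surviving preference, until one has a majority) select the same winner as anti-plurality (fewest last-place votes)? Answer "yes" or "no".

Instant-runoff — R1 E 10, A 2, B 10, C 13, D 0 (D out); R2 E 10, A 2, B 10, C 13 (A out); R3 E 10, B 12, C 13 (E out); R4 B 22, C 13 (B winner). Winner: B.
Anti-plurality — last-place votes: E 5, A 16, B 0, C 11, D 3. Winner: B.
The two methods agree.

yes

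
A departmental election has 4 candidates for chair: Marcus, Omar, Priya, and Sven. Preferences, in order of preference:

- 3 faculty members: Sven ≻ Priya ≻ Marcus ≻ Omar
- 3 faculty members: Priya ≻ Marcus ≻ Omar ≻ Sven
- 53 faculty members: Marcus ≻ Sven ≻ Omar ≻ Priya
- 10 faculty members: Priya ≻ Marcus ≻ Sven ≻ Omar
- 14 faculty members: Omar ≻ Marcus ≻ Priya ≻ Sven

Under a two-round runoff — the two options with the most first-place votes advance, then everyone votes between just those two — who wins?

Round 1 first-place votes: Marcus 53, Omar 14, Priya 13, Sven 3.
Marcus and Omar advance.
Runoff: Marcus is preferred to Omar by 69 voters; Omar by 14.
Marcus wins the runoff.

Marcus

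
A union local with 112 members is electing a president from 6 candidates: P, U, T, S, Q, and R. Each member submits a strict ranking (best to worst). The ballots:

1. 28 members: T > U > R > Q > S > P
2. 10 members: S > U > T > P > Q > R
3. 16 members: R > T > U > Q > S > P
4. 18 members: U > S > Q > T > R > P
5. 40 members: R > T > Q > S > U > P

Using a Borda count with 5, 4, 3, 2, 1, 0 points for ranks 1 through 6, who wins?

T

P: 28·0 + 10·2 + 16·0 + 18·0 + 40·0 = 20
U: 28·4 + 10·4 + 16·3 + 18·5 + 40·1 = 330
T: 28·5 + 10·3 + 16·4 + 18·2 + 40·4 = 430
S: 28·1 + 10·5 + 16·1 + 18·4 + 40·2 = 246
Q: 28·2 + 10·1 + 16·2 + 18·3 + 40·3 = 272
R: 28·3 + 10·0 + 16·5 + 18·1 + 40·5 = 382
T has the highest Borda score (430).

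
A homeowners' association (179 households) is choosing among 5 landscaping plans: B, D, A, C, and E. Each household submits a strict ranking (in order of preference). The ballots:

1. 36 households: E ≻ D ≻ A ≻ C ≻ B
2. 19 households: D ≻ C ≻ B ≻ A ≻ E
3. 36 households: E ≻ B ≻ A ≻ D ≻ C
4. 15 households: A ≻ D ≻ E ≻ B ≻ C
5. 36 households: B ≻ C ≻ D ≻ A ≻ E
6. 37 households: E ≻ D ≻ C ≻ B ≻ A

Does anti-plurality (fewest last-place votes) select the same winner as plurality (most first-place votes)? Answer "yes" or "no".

no

Anti-plurality — last-place votes: B 36, D 0, A 37, C 51, E 55. Winner: D.
Plurality — first-place votes: B 36, D 19, A 15, C 0, E 109. Winner: E.
The two methods disagree.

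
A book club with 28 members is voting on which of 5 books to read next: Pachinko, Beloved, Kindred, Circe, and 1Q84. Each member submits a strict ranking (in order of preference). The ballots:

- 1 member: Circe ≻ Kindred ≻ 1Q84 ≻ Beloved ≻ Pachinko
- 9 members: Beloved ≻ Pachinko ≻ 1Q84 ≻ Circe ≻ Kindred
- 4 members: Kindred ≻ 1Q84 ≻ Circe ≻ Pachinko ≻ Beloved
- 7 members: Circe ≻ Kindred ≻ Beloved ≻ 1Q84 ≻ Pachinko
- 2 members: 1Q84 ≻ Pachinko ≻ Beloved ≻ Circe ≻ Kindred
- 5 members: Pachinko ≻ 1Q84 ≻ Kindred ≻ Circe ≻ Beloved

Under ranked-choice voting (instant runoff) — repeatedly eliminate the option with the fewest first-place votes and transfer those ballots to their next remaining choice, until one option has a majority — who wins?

Circe

Round 1: Pachinko 5, Beloved 9, Kindred 4, Circe 8, 1Q84 2. Eliminate 1Q84.
Round 2: Pachinko 7, Beloved 9, Kindred 4, Circe 8. Eliminate Kindred.
Round 3: Pachinko 7, Beloved 9, Circe 12. Eliminate Pachinko.
Round 4: Beloved 11, Circe 17. Circe has a majority.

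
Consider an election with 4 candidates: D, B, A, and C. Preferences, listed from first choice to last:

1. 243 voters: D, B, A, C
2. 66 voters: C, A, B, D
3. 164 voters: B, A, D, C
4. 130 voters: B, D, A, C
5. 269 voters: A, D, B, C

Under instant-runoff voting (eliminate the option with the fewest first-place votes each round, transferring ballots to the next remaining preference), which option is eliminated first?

C

Round 1: D 243, B 294, A 269, C 66. Eliminate C.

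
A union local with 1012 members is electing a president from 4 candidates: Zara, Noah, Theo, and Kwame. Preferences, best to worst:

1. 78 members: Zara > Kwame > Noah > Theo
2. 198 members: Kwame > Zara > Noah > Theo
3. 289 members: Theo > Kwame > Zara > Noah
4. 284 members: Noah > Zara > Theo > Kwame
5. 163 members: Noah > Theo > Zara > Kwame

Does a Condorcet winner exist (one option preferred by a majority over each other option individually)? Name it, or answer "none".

Zara vs Noah: 565–447 for Zara.
Zara vs Theo: 560–452 for Zara.
Zara vs Kwame: 525–487 for Zara.
Zara beats every other option head-to-head.

Zara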